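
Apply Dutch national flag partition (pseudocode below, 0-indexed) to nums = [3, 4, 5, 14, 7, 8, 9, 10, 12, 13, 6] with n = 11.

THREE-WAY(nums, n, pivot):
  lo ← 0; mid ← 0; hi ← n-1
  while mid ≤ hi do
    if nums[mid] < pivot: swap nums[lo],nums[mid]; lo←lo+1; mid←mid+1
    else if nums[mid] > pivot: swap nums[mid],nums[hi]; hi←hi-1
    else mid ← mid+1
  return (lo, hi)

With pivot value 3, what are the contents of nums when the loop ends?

lo=0 mid=0 hi=10
3=3: mid=1
4>3: swap(1,10), hi=9 ⇒ [3, 6, 5, 14, 7, 8, 9, 10, 12, 13, 4]
6>3: swap(1,9), hi=8 ⇒ [3, 13, 5, 14, 7, 8, 9, 10, 12, 6, 4]
13>3: swap(1,8), hi=7 ⇒ [3, 12, 5, 14, 7, 8, 9, 10, 13, 6, 4]
12>3: swap(1,7), hi=6 ⇒ [3, 10, 5, 14, 7, 8, 9, 12, 13, 6, 4]
10>3: swap(1,6), hi=5 ⇒ [3, 9, 5, 14, 7, 8, 10, 12, 13, 6, 4]
9>3: swap(1,5), hi=4 ⇒ [3, 8, 5, 14, 7, 9, 10, 12, 13, 6, 4]
8>3: swap(1,4), hi=3 ⇒ [3, 7, 5, 14, 8, 9, 10, 12, 13, 6, 4]
7>3: swap(1,3), hi=2 ⇒ [3, 14, 5, 7, 8, 9, 10, 12, 13, 6, 4]
14>3: swap(1,2), hi=1 ⇒ [3, 5, 14, 7, 8, 9, 10, 12, 13, 6, 4]
5>3: swap(1,1), hi=0 ⇒ [3, 5, 14, 7, 8, 9, 10, 12, 13, 6, 4]
done. lo=0 hi=0; nums=[3, 5, 14, 7, 8, 9, 10, 12, 13, 6, 4]

[3, 5, 14, 7, 8, 9, 10, 12, 13, 6, 4]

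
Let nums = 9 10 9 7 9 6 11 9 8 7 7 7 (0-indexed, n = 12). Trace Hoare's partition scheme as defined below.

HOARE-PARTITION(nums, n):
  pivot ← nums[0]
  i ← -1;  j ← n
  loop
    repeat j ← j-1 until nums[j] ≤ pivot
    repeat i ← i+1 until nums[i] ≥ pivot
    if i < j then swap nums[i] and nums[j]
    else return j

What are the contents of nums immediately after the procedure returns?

pivot = nums[0] = 9; i = -1, j = 12
j→11 (nums[11]=7≤9), i→0 (nums[0]=9≥9); i<j, swap → 7 10 9 7 9 6 11 9 8 7 7 9
j→10 (nums[10]=7≤9), i→1 (nums[1]=10≥9); i<j, swap → 7 7 9 7 9 6 11 9 8 7 10 9
j→9 (nums[9]=7≤9), i→2 (nums[2]=9≥9); i<j, swap → 7 7 7 7 9 6 11 9 8 9 10 9
j→8 (nums[8]=8≤9), i→4 (nums[4]=9≥9); i<j, swap → 7 7 7 7 8 6 11 9 9 9 10 9
j→7 (nums[7]=9≤9), i→6 (nums[6]=11≥9); i<j, swap → 7 7 7 7 8 6 9 11 9 9 10 9
j→6, i→7; i≥j, return j=6. nums = 7 7 7 7 8 6 9 11 9 9 10 9

7 7 7 7 8 6 9 11 9 9 10 9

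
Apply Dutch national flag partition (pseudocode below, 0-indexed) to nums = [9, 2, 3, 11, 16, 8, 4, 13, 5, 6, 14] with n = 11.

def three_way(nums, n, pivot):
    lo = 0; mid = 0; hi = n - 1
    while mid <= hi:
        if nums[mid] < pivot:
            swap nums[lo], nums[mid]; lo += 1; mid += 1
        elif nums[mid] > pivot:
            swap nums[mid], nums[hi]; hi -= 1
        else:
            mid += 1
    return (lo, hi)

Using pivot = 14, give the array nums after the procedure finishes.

[9, 2, 3, 11, 8, 4, 13, 5, 6, 14, 16]

lo=0 mid=0 hi=10
9<14: swap(0,0), lo=1 mid=1 ⇒ [9, 2, 3, 11, 16, 8, 4, 13, 5, 6, 14]
2<14: swap(1,1), lo=2 mid=2 ⇒ [9, 2, 3, 11, 16, 8, 4, 13, 5, 6, 14]
3<14: swap(2,2), lo=3 mid=3 ⇒ [9, 2, 3, 11, 16, 8, 4, 13, 5, 6, 14]
11<14: swap(3,3), lo=4 mid=4 ⇒ [9, 2, 3, 11, 16, 8, 4, 13, 5, 6, 14]
16>14: swap(4,10), hi=9 ⇒ [9, 2, 3, 11, 14, 8, 4, 13, 5, 6, 16]
14=14: mid=5
8<14: swap(4,5), lo=5 mid=6 ⇒ [9, 2, 3, 11, 8, 14, 4, 13, 5, 6, 16]
4<14: swap(5,6), lo=6 mid=7 ⇒ [9, 2, 3, 11, 8, 4, 14, 13, 5, 6, 16]
13<14: swap(6,7), lo=7 mid=8 ⇒ [9, 2, 3, 11, 8, 4, 13, 14, 5, 6, 16]
5<14: swap(7,8), lo=8 mid=9 ⇒ [9, 2, 3, 11, 8, 4, 13, 5, 14, 6, 16]
6<14: swap(8,9), lo=9 mid=10 ⇒ [9, 2, 3, 11, 8, 4, 13, 5, 6, 14, 16]
done. lo=9 hi=9; nums=[9, 2, 3, 11, 8, 4, 13, 5, 6, 14, 16]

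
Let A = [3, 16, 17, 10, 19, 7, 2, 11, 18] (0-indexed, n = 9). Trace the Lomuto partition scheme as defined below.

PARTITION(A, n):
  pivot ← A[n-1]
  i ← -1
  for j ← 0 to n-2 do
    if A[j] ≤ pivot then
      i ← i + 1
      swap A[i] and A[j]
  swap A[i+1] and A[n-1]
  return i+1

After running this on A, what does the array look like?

pivot = A[8] = 18; i = -1
j=0: A[0]=3 ≤ 18 → i=0, swap A[0],A[0] (no change) → [3, 16, 17, 10, 19, 7, 2, 11, 18]
j=1: A[1]=16 ≤ 18 → i=1, swap A[1],A[1] (no change) → [3, 16, 17, 10, 19, 7, 2, 11, 18]
j=2: A[2]=17 ≤ 18 → i=2, swap A[2],A[2] (no change) → [3, 16, 17, 10, 19, 7, 2, 11, 18]
j=3: A[3]=10 ≤ 18 → i=3, swap A[3],A[3] (no change) → [3, 16, 17, 10, 19, 7, 2, 11, 18]
j=4: A[4]=19 > 18 → no swap
j=5: A[5]=7 ≤ 18 → i=4, swap A[4],A[5] → [3, 16, 17, 10, 7, 19, 2, 11, 18]
j=6: A[6]=2 ≤ 18 → i=5, swap A[5],A[6] → [3, 16, 17, 10, 7, 2, 19, 11, 18]
j=7: A[7]=11 ≤ 18 → i=6, swap A[6],A[7] → [3, 16, 17, 10, 7, 2, 11, 19, 18]
final swap A[7],A[8] → [3, 16, 17, 10, 7, 2, 11, 18, 19]; return 7

[3, 16, 17, 10, 7, 2, 11, 18, 19]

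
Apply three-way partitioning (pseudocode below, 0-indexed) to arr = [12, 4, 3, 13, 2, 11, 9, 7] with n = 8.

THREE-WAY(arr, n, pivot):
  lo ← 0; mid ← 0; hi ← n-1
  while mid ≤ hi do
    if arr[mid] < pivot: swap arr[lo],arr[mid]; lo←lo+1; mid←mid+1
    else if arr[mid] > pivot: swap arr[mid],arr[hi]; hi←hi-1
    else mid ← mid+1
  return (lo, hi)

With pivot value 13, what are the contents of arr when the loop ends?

[12, 4, 3, 2, 11, 9, 7, 13]

pivot = 13; lo=0, mid=0, hi=7
arr[mid]=12<13: swap arr[0],arr[0]; lo=1,mid=1 → [12, 4, 3, 13, 2, 11, 9, 7]
arr[mid]=4<13: swap arr[1],arr[1]; lo=2,mid=2 → [12, 4, 3, 13, 2, 11, 9, 7]
arr[mid]=3<13: swap arr[2],arr[2]; lo=3,mid=3 → [12, 4, 3, 13, 2, 11, 9, 7]
arr[mid]=13=13: mid=4
arr[mid]=2<13: swap arr[3],arr[4]; lo=4,mid=5 → [12, 4, 3, 2, 13, 11, 9, 7]
arr[mid]=11<13: swap arr[4],arr[5]; lo=5,mid=6 → [12, 4, 3, 2, 11, 13, 9, 7]
arr[mid]=9<13: swap arr[5],arr[6]; lo=6,mid=7 → [12, 4, 3, 2, 11, 9, 13, 7]
arr[mid]=7<13: swap arr[6],arr[7]; lo=7,mid=8 → [12, 4, 3, 2, 11, 9, 7, 13]
end: lo=7, hi=7; arr = [12, 4, 3, 2, 11, 9, 7, 13]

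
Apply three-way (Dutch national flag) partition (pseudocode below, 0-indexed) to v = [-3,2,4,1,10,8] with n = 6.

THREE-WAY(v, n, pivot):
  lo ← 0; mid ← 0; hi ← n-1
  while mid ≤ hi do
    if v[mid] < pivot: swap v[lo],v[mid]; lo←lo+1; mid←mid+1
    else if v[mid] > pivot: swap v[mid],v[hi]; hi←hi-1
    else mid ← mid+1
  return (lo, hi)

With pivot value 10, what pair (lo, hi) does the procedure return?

(5, 5)

pivot = 10; lo=0, mid=0, hi=5
v[mid]=-3<10: swap v[0],v[0]; lo=1,mid=1 → [-3,2,4,1,10,8]
v[mid]=2<10: swap v[1],v[1]; lo=2,mid=2 → [-3,2,4,1,10,8]
v[mid]=4<10: swap v[2],v[2]; lo=3,mid=3 → [-3,2,4,1,10,8]
v[mid]=1<10: swap v[3],v[3]; lo=4,mid=4 → [-3,2,4,1,10,8]
v[mid]=10=10: mid=5
v[mid]=8<10: swap v[4],v[5]; lo=5,mid=6 → [-3,2,4,1,8,10]
end: lo=5, hi=5; v = [-3,2,4,1,8,10]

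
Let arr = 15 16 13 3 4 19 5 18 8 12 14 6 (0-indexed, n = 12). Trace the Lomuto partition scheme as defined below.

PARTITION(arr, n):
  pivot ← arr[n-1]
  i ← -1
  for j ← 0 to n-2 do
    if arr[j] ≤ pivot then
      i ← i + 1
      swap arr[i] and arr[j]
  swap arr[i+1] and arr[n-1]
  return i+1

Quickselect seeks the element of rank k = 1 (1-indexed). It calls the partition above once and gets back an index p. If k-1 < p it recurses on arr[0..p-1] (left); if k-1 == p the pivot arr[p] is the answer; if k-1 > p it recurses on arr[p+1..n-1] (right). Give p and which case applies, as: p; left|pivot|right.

pivot = arr[11] = 6; i = -1
j=0: arr[0]=15 > 6 → no swap
j=1: arr[1]=16 > 6 → no swap
j=2: arr[2]=13 > 6 → no swap
j=3: arr[3]=3 ≤ 6 → i=0, swap arr[0],arr[3] → 3 16 13 15 4 19 5 18 8 12 14 6
j=4: arr[4]=4 ≤ 6 → i=1, swap arr[1],arr[4] → 3 4 13 15 16 19 5 18 8 12 14 6
j=5: arr[5]=19 > 6 → no swap
j=6: arr[6]=5 ≤ 6 → i=2, swap arr[2],arr[6] → 3 4 5 15 16 19 13 18 8 12 14 6
j=7: arr[7]=18 > 6 → no swap
j=8: arr[8]=8 > 6 → no swap
j=9: arr[9]=12 > 6 → no swap
j=10: arr[10]=14 > 6 → no swap
final swap arr[3],arr[11] → 3 4 5 6 16 19 13 18 8 12 14 15; return 3
p = 3; k-1 = 0 < 3 ⇒ left

3; left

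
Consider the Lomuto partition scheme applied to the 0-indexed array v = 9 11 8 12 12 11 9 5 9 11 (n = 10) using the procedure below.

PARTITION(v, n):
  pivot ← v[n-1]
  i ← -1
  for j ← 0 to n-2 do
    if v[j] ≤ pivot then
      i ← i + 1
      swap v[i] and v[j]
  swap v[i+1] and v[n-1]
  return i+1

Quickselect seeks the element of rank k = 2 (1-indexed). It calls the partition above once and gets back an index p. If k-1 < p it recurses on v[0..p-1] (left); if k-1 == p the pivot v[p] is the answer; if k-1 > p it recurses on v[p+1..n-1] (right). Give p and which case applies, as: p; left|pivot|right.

7; left

pivot=11, i=-1
j=0: 9≤11, i=0, swap(0,0) ⇒ 9 11 8 12 12 11 9 5 9 11
j=1: 11≤11, i=1, swap(1,1) ⇒ 9 11 8 12 12 11 9 5 9 11
j=2: 8≤11, i=2, swap(2,2) ⇒ 9 11 8 12 12 11 9 5 9 11
j=3: 12>11, skip
j=4: 12>11, skip
j=5: 11≤11, i=3, swap(3,5) ⇒ 9 11 8 11 12 12 9 5 9 11
j=6: 9≤11, i=4, swap(4,6) ⇒ 9 11 8 11 9 12 12 5 9 11
j=7: 5≤11, i=5, swap(5,7) ⇒ 9 11 8 11 9 5 12 12 9 11
j=8: 9≤11, i=6, swap(6,8) ⇒ 9 11 8 11 9 5 9 12 12 11
swap(7,9) ⇒ 9 11 8 11 9 5 9 11 12 12; return 7
p = 7; k-1 = 1 < 7 ⇒ left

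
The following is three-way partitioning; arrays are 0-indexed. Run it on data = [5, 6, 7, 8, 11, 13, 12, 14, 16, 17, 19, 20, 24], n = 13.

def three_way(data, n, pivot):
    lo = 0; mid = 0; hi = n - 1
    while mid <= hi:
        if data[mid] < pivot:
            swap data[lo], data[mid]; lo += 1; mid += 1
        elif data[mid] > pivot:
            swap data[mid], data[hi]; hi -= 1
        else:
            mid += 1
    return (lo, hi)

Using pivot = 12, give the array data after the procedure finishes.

[5, 6, 7, 8, 11, 12, 14, 16, 17, 19, 20, 24, 13]

pivot = 12; lo=0, mid=0, hi=12
data[mid]=5<12: swap data[0],data[0]; lo=1,mid=1 → [5, 6, 7, 8, 11, 13, 12, 14, 16, 17, 19, 20, 24]
data[mid]=6<12: swap data[1],data[1]; lo=2,mid=2 → [5, 6, 7, 8, 11, 13, 12, 14, 16, 17, 19, 20, 24]
data[mid]=7<12: swap data[2],data[2]; lo=3,mid=3 → [5, 6, 7, 8, 11, 13, 12, 14, 16, 17, 19, 20, 24]
data[mid]=8<12: swap data[3],data[3]; lo=4,mid=4 → [5, 6, 7, 8, 11, 13, 12, 14, 16, 17, 19, 20, 24]
data[mid]=11<12: swap data[4],data[4]; lo=5,mid=5 → [5, 6, 7, 8, 11, 13, 12, 14, 16, 17, 19, 20, 24]
data[mid]=13>12: swap data[5],data[12]; hi=11 → [5, 6, 7, 8, 11, 24, 12, 14, 16, 17, 19, 20, 13]
data[mid]=24>12: swap data[5],data[11]; hi=10 → [5, 6, 7, 8, 11, 20, 12, 14, 16, 17, 19, 24, 13]
data[mid]=20>12: swap data[5],data[10]; hi=9 → [5, 6, 7, 8, 11, 19, 12, 14, 16, 17, 20, 24, 13]
data[mid]=19>12: swap data[5],data[9]; hi=8 → [5, 6, 7, 8, 11, 17, 12, 14, 16, 19, 20, 24, 13]
data[mid]=17>12: swap data[5],data[8]; hi=7 → [5, 6, 7, 8, 11, 16, 12, 14, 17, 19, 20, 24, 13]
data[mid]=16>12: swap data[5],data[7]; hi=6 → [5, 6, 7, 8, 11, 14, 12, 16, 17, 19, 20, 24, 13]
data[mid]=14>12: swap data[5],data[6]; hi=5 → [5, 6, 7, 8, 11, 12, 14, 16, 17, 19, 20, 24, 13]
data[mid]=12=12: mid=6
end: lo=5, hi=5; data = [5, 6, 7, 8, 11, 12, 14, 16, 17, 19, 20, 24, 13]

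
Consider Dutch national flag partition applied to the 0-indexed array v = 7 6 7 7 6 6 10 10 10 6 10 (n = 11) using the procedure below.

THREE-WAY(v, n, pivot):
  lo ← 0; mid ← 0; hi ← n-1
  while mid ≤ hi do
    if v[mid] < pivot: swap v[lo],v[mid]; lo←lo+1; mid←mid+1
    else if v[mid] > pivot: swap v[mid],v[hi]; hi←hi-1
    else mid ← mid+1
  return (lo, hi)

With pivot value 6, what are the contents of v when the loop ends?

pivot = 6; lo=0, mid=0, hi=10
v[mid]=7>6: swap v[0],v[10]; hi=9 → 10 6 7 7 6 6 10 10 10 6 7
v[mid]=10>6: swap v[0],v[9]; hi=8 → 6 6 7 7 6 6 10 10 10 10 7
v[mid]=6=6: mid=1
v[mid]=6=6: mid=2
v[mid]=7>6: swap v[2],v[8]; hi=7 → 6 6 10 7 6 6 10 10 7 10 7
v[mid]=10>6: swap v[2],v[7]; hi=6 → 6 6 10 7 6 6 10 10 7 10 7
v[mid]=10>6: swap v[2],v[6]; hi=5 → 6 6 10 7 6 6 10 10 7 10 7
v[mid]=10>6: swap v[2],v[5]; hi=4 → 6 6 6 7 6 10 10 10 7 10 7
v[mid]=6=6: mid=3
v[mid]=7>6: swap v[3],v[4]; hi=3 → 6 6 6 6 7 10 10 10 7 10 7
v[mid]=6=6: mid=4
end: lo=0, hi=3; v = 6 6 6 6 7 10 10 10 7 10 7

6 6 6 6 7 10 10 10 7 10 7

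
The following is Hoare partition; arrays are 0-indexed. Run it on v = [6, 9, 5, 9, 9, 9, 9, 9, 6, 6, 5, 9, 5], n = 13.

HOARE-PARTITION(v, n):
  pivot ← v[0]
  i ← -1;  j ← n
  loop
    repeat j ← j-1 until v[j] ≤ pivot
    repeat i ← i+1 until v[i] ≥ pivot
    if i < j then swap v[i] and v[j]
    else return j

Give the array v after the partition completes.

pivot = v[0] = 6; i = -1, j = 13
j→12 (v[12]=5≤6), i→0 (v[0]=6≥6); i<j, swap → [5, 9, 5, 9, 9, 9, 9, 9, 6, 6, 5, 9, 6]
j→10 (v[10]=5≤6), i→1 (v[1]=9≥6); i<j, swap → [5, 5, 5, 9, 9, 9, 9, 9, 6, 6, 9, 9, 6]
j→9 (v[9]=6≤6), i→3 (v[3]=9≥6); i<j, swap → [5, 5, 5, 6, 9, 9, 9, 9, 6, 9, 9, 9, 6]
j→8 (v[8]=6≤6), i→4 (v[4]=9≥6); i<j, swap → [5, 5, 5, 6, 6, 9, 9, 9, 9, 9, 9, 9, 6]
j→4, i→5; i≥j, return j=4. v = [5, 5, 5, 6, 6, 9, 9, 9, 9, 9, 9, 9, 6]

[5, 5, 5, 6, 6, 9, 9, 9, 9, 9, 9, 9, 6]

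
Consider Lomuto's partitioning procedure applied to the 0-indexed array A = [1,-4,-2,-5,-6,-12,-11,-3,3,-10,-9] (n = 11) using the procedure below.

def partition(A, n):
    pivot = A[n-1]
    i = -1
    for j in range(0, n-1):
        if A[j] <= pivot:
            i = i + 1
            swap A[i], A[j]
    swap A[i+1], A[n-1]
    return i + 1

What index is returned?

pivot=-9, i=-1
j=0: 1>-9, skip
j=1: -4>-9, skip
j=2: -2>-9, skip
j=3: -5>-9, skip
j=4: -6>-9, skip
j=5: -12≤-9, i=0, swap(0,5) ⇒ [-12,-4,-2,-5,-6,1,-11,-3,3,-10,-9]
j=6: -11≤-9, i=1, swap(1,6) ⇒ [-12,-11,-2,-5,-6,1,-4,-3,3,-10,-9]
j=7: -3>-9, skip
j=8: 3>-9, skip
j=9: -10≤-9, i=2, swap(2,9) ⇒ [-12,-11,-10,-5,-6,1,-4,-3,3,-2,-9]
swap(3,10) ⇒ [-12,-11,-10,-9,-6,1,-4,-3,3,-2,-5]; return 3

3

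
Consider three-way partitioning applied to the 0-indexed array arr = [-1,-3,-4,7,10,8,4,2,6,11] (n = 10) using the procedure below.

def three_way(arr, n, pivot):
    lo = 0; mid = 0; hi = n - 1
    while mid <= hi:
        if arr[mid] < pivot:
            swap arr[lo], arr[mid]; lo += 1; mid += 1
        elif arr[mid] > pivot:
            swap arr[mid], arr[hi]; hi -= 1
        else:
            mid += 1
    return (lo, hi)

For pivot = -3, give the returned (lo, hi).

lo=0 mid=0 hi=9
-1>-3: swap(0,9), hi=8 ⇒ [11,-3,-4,7,10,8,4,2,6,-1]
11>-3: swap(0,8), hi=7 ⇒ [6,-3,-4,7,10,8,4,2,11,-1]
6>-3: swap(0,7), hi=6 ⇒ [2,-3,-4,7,10,8,4,6,11,-1]
2>-3: swap(0,6), hi=5 ⇒ [4,-3,-4,7,10,8,2,6,11,-1]
4>-3: swap(0,5), hi=4 ⇒ [8,-3,-4,7,10,4,2,6,11,-1]
8>-3: swap(0,4), hi=3 ⇒ [10,-3,-4,7,8,4,2,6,11,-1]
10>-3: swap(0,3), hi=2 ⇒ [7,-3,-4,10,8,4,2,6,11,-1]
7>-3: swap(0,2), hi=1 ⇒ [-4,-3,7,10,8,4,2,6,11,-1]
-4<-3: swap(0,0), lo=1 mid=1 ⇒ [-4,-3,7,10,8,4,2,6,11,-1]
-3=-3: mid=2
done. lo=1 hi=1; arr=[-4,-3,7,10,8,4,2,6,11,-1]

(1, 1)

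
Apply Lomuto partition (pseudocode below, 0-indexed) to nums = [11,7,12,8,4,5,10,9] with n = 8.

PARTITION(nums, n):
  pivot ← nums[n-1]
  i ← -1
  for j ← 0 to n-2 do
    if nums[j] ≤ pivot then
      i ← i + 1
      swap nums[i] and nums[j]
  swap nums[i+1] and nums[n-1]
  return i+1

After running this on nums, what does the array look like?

pivot = nums[7] = 9; i = -1
j=0: nums[0]=11 > 9 → no swap
j=1: nums[1]=7 ≤ 9 → i=0, swap nums[0],nums[1] → [7,11,12,8,4,5,10,9]
j=2: nums[2]=12 > 9 → no swap
j=3: nums[3]=8 ≤ 9 → i=1, swap nums[1],nums[3] → [7,8,12,11,4,5,10,9]
j=4: nums[4]=4 ≤ 9 → i=2, swap nums[2],nums[4] → [7,8,4,11,12,5,10,9]
j=5: nums[5]=5 ≤ 9 → i=3, swap nums[3],nums[5] → [7,8,4,5,12,11,10,9]
j=6: nums[6]=10 > 9 → no swap
final swap nums[4],nums[7] → [7,8,4,5,9,11,10,12]; return 4

[7,8,4,5,9,11,10,12]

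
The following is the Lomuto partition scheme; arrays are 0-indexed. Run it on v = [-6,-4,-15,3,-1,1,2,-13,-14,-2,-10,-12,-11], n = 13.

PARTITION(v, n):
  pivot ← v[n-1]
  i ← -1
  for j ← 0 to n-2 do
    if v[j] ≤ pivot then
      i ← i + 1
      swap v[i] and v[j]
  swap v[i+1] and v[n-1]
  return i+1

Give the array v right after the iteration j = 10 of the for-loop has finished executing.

[-15,-13,-14,3,-1,1,2,-4,-6,-2,-10,-12,-11]

pivot=-11, i=-1
j=0: -6>-11, skip
j=1: -4>-11, skip
j=2: -15≤-11, i=0, swap(0,2) ⇒ [-15,-4,-6,3,-1,1,2,-13,-14,-2,-10,-12,-11]
j=3: 3>-11, skip
j=4: -1>-11, skip
j=5: 1>-11, skip
j=6: 2>-11, skip
j=7: -13≤-11, i=1, swap(1,7) ⇒ [-15,-13,-6,3,-1,1,2,-4,-14,-2,-10,-12,-11]
j=8: -14≤-11, i=2, swap(2,8) ⇒ [-15,-13,-14,3,-1,1,2,-4,-6,-2,-10,-12,-11]
j=9: -2>-11, skip
j=10: -10>-11, skip
(after j=10) v = [-15,-13,-14,3,-1,1,2,-4,-6,-2,-10,-12,-11]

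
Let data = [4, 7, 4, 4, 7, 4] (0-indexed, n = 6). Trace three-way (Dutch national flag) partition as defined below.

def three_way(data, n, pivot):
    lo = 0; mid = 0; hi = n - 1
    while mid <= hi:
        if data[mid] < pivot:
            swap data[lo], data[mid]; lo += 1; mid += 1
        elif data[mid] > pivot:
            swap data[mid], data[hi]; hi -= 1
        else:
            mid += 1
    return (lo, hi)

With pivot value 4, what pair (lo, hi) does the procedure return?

lo=0 mid=0 hi=5
4=4: mid=1
7>4: swap(1,5), hi=4 ⇒ [4, 4, 4, 4, 7, 7]
4=4: mid=2
4=4: mid=3
4=4: mid=4
7>4: swap(4,4), hi=3 ⇒ [4, 4, 4, 4, 7, 7]
done. lo=0 hi=3; data=[4, 4, 4, 4, 7, 7]

(0, 3)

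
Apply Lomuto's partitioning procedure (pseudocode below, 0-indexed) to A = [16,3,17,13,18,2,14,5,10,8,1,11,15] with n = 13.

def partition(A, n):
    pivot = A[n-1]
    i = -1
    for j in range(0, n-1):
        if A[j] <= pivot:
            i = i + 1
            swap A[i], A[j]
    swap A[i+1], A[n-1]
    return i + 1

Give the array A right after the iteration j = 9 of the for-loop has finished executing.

pivot = A[12] = 15; i = -1
j=0: A[0]=16 > 15 → no swap
j=1: A[1]=3 ≤ 15 → i=0, swap A[0],A[1] → [3,16,17,13,18,2,14,5,10,8,1,11,15]
j=2: A[2]=17 > 15 → no swap
j=3: A[3]=13 ≤ 15 → i=1, swap A[1],A[3] → [3,13,17,16,18,2,14,5,10,8,1,11,15]
j=4: A[4]=18 > 15 → no swap
j=5: A[5]=2 ≤ 15 → i=2, swap A[2],A[5] → [3,13,2,16,18,17,14,5,10,8,1,11,15]
j=6: A[6]=14 ≤ 15 → i=3, swap A[3],A[6] → [3,13,2,14,18,17,16,5,10,8,1,11,15]
j=7: A[7]=5 ≤ 15 → i=4, swap A[4],A[7] → [3,13,2,14,5,17,16,18,10,8,1,11,15]
j=8: A[8]=10 ≤ 15 → i=5, swap A[5],A[8] → [3,13,2,14,5,10,16,18,17,8,1,11,15]
j=9: A[9]=8 ≤ 15 → i=6, swap A[6],A[9] → [3,13,2,14,5,10,8,18,17,16,1,11,15]
(after j=9) A = [3,13,2,14,5,10,8,18,17,16,1,11,15]

[3,13,2,14,5,10,8,18,17,16,1,11,15]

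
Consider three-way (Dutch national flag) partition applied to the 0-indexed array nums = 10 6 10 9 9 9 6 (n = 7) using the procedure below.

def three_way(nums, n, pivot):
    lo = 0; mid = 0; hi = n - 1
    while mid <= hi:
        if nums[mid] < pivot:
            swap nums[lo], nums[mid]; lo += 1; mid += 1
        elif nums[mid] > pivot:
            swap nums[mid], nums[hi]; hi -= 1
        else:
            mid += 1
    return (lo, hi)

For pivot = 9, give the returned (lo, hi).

(2, 4)

lo=0 mid=0 hi=6
10>9: swap(0,6), hi=5 ⇒ 6 6 10 9 9 9 10
6<9: swap(0,0), lo=1 mid=1 ⇒ 6 6 10 9 9 9 10
6<9: swap(1,1), lo=2 mid=2 ⇒ 6 6 10 9 9 9 10
10>9: swap(2,5), hi=4 ⇒ 6 6 9 9 9 10 10
9=9: mid=3
9=9: mid=4
9=9: mid=5
done. lo=2 hi=4; nums=6 6 9 9 9 10 10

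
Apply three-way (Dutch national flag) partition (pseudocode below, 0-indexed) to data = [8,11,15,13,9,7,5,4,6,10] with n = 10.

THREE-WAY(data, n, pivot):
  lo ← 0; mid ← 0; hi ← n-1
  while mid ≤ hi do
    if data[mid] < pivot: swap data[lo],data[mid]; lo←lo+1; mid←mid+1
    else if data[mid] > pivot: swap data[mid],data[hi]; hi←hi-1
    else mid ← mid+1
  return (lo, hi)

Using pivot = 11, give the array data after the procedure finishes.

[8,10,6,9,7,5,4,11,13,15]

pivot = 11; lo=0, mid=0, hi=9
data[mid]=8<11: swap data[0],data[0]; lo=1,mid=1 → [8,11,15,13,9,7,5,4,6,10]
data[mid]=11=11: mid=2
data[mid]=15>11: swap data[2],data[9]; hi=8 → [8,11,10,13,9,7,5,4,6,15]
data[mid]=10<11: swap data[1],data[2]; lo=2,mid=3 → [8,10,11,13,9,7,5,4,6,15]
data[mid]=13>11: swap data[3],data[8]; hi=7 → [8,10,11,6,9,7,5,4,13,15]
data[mid]=6<11: swap data[2],data[3]; lo=3,mid=4 → [8,10,6,11,9,7,5,4,13,15]
data[mid]=9<11: swap data[3],data[4]; lo=4,mid=5 → [8,10,6,9,11,7,5,4,13,15]
data[mid]=7<11: swap data[4],data[5]; lo=5,mid=6 → [8,10,6,9,7,11,5,4,13,15]
data[mid]=5<11: swap data[5],data[6]; lo=6,mid=7 → [8,10,6,9,7,5,11,4,13,15]
data[mid]=4<11: swap data[6],data[7]; lo=7,mid=8 → [8,10,6,9,7,5,4,11,13,15]
end: lo=7, hi=7; data = [8,10,6,9,7,5,4,11,13,15]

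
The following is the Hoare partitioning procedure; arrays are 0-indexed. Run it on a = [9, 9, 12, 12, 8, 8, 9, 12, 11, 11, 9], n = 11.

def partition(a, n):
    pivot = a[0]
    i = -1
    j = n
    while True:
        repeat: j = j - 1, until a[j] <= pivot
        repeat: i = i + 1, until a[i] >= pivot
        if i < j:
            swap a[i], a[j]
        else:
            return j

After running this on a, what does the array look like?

pivot=9
j stops at 10 (9), i stops at 0 (9); swap ⇒ [9, 9, 12, 12, 8, 8, 9, 12, 11, 11, 9]
j stops at 6 (9), i stops at 1 (9); swap ⇒ [9, 9, 12, 12, 8, 8, 9, 12, 11, 11, 9]
j stops at 5 (8), i stops at 2 (12); swap ⇒ [9, 9, 8, 12, 8, 12, 9, 12, 11, 11, 9]
j stops at 4 (8), i stops at 3 (12); swap ⇒ [9, 9, 8, 8, 12, 12, 9, 12, 11, 11, 9]
j stops at 3, i stops at 4; i≥j ⇒ return 3. a=[9, 9, 8, 8, 12, 12, 9, 12, 11, 11, 9]

[9, 9, 8, 8, 12, 12, 9, 12, 11, 11, 9]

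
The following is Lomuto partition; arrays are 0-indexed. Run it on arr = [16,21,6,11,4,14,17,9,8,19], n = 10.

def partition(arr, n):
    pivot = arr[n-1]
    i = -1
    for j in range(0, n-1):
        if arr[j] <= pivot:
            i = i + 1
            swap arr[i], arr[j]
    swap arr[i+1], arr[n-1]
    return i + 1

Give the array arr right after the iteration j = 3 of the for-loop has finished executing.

pivot = arr[9] = 19; i = -1
j=0: arr[0]=16 ≤ 19 → i=0, swap arr[0],arr[0] (no change) → [16,21,6,11,4,14,17,9,8,19]
j=1: arr[1]=21 > 19 → no swap
j=2: arr[2]=6 ≤ 19 → i=1, swap arr[1],arr[2] → [16,6,21,11,4,14,17,9,8,19]
j=3: arr[3]=11 ≤ 19 → i=2, swap arr[2],arr[3] → [16,6,11,21,4,14,17,9,8,19]
(after j=3) arr = [16,6,11,21,4,14,17,9,8,19]

[16,6,11,21,4,14,17,9,8,19]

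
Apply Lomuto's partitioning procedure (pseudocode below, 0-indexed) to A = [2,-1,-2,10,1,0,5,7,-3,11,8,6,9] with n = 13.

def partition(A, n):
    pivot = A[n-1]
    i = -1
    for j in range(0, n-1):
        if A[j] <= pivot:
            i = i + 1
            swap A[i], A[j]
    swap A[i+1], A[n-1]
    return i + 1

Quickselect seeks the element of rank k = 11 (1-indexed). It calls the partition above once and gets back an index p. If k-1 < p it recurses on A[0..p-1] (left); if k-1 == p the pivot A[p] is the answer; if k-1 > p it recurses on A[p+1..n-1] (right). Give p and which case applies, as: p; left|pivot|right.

10; pivot

pivot=9, i=-1
j=0: 2≤9, i=0, swap(0,0) ⇒ [2,-1,-2,10,1,0,5,7,-3,11,8,6,9]
j=1: -1≤9, i=1, swap(1,1) ⇒ [2,-1,-2,10,1,0,5,7,-3,11,8,6,9]
j=2: -2≤9, i=2, swap(2,2) ⇒ [2,-1,-2,10,1,0,5,7,-3,11,8,6,9]
j=3: 10>9, skip
j=4: 1≤9, i=3, swap(3,4) ⇒ [2,-1,-2,1,10,0,5,7,-3,11,8,6,9]
j=5: 0≤9, i=4, swap(4,5) ⇒ [2,-1,-2,1,0,10,5,7,-3,11,8,6,9]
j=6: 5≤9, i=5, swap(5,6) ⇒ [2,-1,-2,1,0,5,10,7,-3,11,8,6,9]
j=7: 7≤9, i=6, swap(6,7) ⇒ [2,-1,-2,1,0,5,7,10,-3,11,8,6,9]
j=8: -3≤9, i=7, swap(7,8) ⇒ [2,-1,-2,1,0,5,7,-3,10,11,8,6,9]
j=9: 11>9, skip
j=10: 8≤9, i=8, swap(8,10) ⇒ [2,-1,-2,1,0,5,7,-3,8,11,10,6,9]
j=11: 6≤9, i=9, swap(9,11) ⇒ [2,-1,-2,1,0,5,7,-3,8,6,10,11,9]
swap(10,12) ⇒ [2,-1,-2,1,0,5,7,-3,8,6,9,11,10]; return 10
p = 10; k-1 = 10 == 10 ⇒ pivot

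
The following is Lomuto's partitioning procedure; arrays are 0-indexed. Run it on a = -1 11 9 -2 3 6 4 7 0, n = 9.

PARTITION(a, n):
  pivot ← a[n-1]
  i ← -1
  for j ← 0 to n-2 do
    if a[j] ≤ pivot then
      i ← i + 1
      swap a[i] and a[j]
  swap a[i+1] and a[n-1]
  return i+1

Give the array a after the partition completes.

pivot = a[8] = 0; i = -1
j=0: a[0]=-1 ≤ 0 → i=0, swap a[0],a[0] (no change) → -1 11 9 -2 3 6 4 7 0
j=1: a[1]=11 > 0 → no swap
j=2: a[2]=9 > 0 → no swap
j=3: a[3]=-2 ≤ 0 → i=1, swap a[1],a[3] → -1 -2 9 11 3 6 4 7 0
j=4: a[4]=3 > 0 → no swap
j=5: a[5]=6 > 0 → no swap
j=6: a[6]=4 > 0 → no swap
j=7: a[7]=7 > 0 → no swap
final swap a[2],a[8] → -1 -2 0 11 3 6 4 7 9; return 2

-1 -2 0 11 3 6 4 7 9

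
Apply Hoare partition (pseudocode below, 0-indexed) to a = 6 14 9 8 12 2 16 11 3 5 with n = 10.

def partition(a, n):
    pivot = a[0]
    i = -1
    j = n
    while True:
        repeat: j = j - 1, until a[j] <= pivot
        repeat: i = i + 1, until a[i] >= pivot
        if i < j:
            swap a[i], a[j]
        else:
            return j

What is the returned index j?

2

pivot=6
j stops at 9 (5), i stops at 0 (6); swap ⇒ 5 14 9 8 12 2 16 11 3 6
j stops at 8 (3), i stops at 1 (14); swap ⇒ 5 3 9 8 12 2 16 11 14 6
j stops at 5 (2), i stops at 2 (9); swap ⇒ 5 3 2 8 12 9 16 11 14 6
j stops at 2, i stops at 3; i≥j ⇒ return 2. a=5 3 2 8 12 9 16 11 14 6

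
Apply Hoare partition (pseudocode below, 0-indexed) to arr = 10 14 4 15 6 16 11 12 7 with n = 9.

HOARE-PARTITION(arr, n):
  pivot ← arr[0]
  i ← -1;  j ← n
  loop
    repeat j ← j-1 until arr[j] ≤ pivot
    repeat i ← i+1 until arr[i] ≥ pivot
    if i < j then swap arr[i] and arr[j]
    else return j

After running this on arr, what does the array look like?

pivot = arr[0] = 10; i = -1, j = 9
j→8 (arr[8]=7≤10), i→0 (arr[0]=10≥10); i<j, swap → 7 14 4 15 6 16 11 12 10
j→4 (arr[4]=6≤10), i→1 (arr[1]=14≥10); i<j, swap → 7 6 4 15 14 16 11 12 10
j→2, i→3; i≥j, return j=2. arr = 7 6 4 15 14 16 11 12 10

7 6 4 15 14 16 11 12 10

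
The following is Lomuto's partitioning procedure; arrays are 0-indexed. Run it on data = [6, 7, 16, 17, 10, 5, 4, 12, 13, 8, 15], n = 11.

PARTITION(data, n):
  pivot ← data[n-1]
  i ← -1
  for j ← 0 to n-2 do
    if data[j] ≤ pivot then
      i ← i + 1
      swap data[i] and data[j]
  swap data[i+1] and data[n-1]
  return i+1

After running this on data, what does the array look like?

pivot = data[10] = 15; i = -1
j=0: data[0]=6 ≤ 15 → i=0, swap data[0],data[0] (no change) → [6, 7, 16, 17, 10, 5, 4, 12, 13, 8, 15]
j=1: data[1]=7 ≤ 15 → i=1, swap data[1],data[1] (no change) → [6, 7, 16, 17, 10, 5, 4, 12, 13, 8, 15]
j=2: data[2]=16 > 15 → no swap
j=3: data[3]=17 > 15 → no swap
j=4: data[4]=10 ≤ 15 → i=2, swap data[2],data[4] → [6, 7, 10, 17, 16, 5, 4, 12, 13, 8, 15]
j=5: data[5]=5 ≤ 15 → i=3, swap data[3],data[5] → [6, 7, 10, 5, 16, 17, 4, 12, 13, 8, 15]
j=6: data[6]=4 ≤ 15 → i=4, swap data[4],data[6] → [6, 7, 10, 5, 4, 17, 16, 12, 13, 8, 15]
j=7: data[7]=12 ≤ 15 → i=5, swap data[5],data[7] → [6, 7, 10, 5, 4, 12, 16, 17, 13, 8, 15]
j=8: data[8]=13 ≤ 15 → i=6, swap data[6],data[8] → [6, 7, 10, 5, 4, 12, 13, 17, 16, 8, 15]
j=9: data[9]=8 ≤ 15 → i=7, swap data[7],data[9] → [6, 7, 10, 5, 4, 12, 13, 8, 16, 17, 15]
final swap data[8],data[10] → [6, 7, 10, 5, 4, 12, 13, 8, 15, 17, 16]; return 8

[6, 7, 10, 5, 4, 12, 13, 8, 15, 17, 16]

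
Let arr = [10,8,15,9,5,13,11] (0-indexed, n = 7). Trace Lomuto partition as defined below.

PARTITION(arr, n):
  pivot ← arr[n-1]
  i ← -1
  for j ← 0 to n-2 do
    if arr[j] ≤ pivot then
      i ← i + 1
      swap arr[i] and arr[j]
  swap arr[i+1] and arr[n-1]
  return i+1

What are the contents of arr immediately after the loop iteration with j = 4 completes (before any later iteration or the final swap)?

[10,8,9,5,15,13,11]

pivot = arr[6] = 11; i = -1
j=0: arr[0]=10 ≤ 11 → i=0, swap arr[0],arr[0] (no change) → [10,8,15,9,5,13,11]
j=1: arr[1]=8 ≤ 11 → i=1, swap arr[1],arr[1] (no change) → [10,8,15,9,5,13,11]
j=2: arr[2]=15 > 11 → no swap
j=3: arr[3]=9 ≤ 11 → i=2, swap arr[2],arr[3] → [10,8,9,15,5,13,11]
j=4: arr[4]=5 ≤ 11 → i=3, swap arr[3],arr[4] → [10,8,9,5,15,13,11]
(after j=4) arr = [10,8,9,5,15,13,11]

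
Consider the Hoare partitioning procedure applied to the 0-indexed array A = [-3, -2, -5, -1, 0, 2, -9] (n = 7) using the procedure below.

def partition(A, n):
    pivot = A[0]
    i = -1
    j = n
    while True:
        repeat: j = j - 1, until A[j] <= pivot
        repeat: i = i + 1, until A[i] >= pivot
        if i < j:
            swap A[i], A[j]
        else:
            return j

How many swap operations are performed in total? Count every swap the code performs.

2

pivot = A[0] = -3; i = -1, j = 7
j→6 (A[6]=-9≤-3), i→0 (A[0]=-3≥-3); i<j, swap → [-9, -2, -5, -1, 0, 2, -3]
j→2 (A[2]=-5≤-3), i→1 (A[1]=-2≥-3); i<j, swap → [-9, -5, -2, -1, 0, 2, -3]
j→1, i→2; i≥j, return j=1. A = [-9, -5, -2, -1, 0, 2, -3]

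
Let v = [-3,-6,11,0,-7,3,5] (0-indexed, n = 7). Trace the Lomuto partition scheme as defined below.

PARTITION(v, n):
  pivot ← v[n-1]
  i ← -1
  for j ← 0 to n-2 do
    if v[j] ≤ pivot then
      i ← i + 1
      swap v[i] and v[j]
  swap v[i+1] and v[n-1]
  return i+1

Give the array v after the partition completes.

[-3,-6,0,-7,3,5,11]

pivot = v[6] = 5; i = -1
j=0: v[0]=-3 ≤ 5 → i=0, swap v[0],v[0] (no change) → [-3,-6,11,0,-7,3,5]
j=1: v[1]=-6 ≤ 5 → i=1, swap v[1],v[1] (no change) → [-3,-6,11,0,-7,3,5]
j=2: v[2]=11 > 5 → no swap
j=3: v[3]=0 ≤ 5 → i=2, swap v[2],v[3] → [-3,-6,0,11,-7,3,5]
j=4: v[4]=-7 ≤ 5 → i=3, swap v[3],v[4] → [-3,-6,0,-7,11,3,5]
j=5: v[5]=3 ≤ 5 → i=4, swap v[4],v[5] → [-3,-6,0,-7,3,11,5]
final swap v[5],v[6] → [-3,-6,0,-7,3,5,11]; return 5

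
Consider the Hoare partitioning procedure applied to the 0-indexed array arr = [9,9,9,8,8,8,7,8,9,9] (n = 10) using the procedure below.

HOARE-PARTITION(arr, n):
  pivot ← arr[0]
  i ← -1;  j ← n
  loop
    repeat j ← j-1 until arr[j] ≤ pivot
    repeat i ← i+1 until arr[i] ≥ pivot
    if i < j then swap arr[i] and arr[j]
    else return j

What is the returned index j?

pivot = arr[0] = 9; i = -1, j = 10
j→9 (arr[9]=9≤9), i→0 (arr[0]=9≥9); i<j, swap → [9,9,9,8,8,8,7,8,9,9]
j→8 (arr[8]=9≤9), i→1 (arr[1]=9≥9); i<j, swap → [9,9,9,8,8,8,7,8,9,9]
j→7 (arr[7]=8≤9), i→2 (arr[2]=9≥9); i<j, swap → [9,9,8,8,8,8,7,9,9,9]
j→6, i→7; i≥j, return j=6. arr = [9,9,8,8,8,8,7,9,9,9]

6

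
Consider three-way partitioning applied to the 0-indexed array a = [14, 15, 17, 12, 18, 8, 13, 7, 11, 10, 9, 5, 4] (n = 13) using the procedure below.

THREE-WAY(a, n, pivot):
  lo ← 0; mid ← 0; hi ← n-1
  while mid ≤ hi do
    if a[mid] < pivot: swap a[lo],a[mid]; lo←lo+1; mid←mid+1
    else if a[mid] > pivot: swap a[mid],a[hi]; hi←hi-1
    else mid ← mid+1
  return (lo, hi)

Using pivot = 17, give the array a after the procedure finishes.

[14, 15, 12, 4, 8, 13, 7, 11, 10, 9, 5, 17, 18]

pivot = 17; lo=0, mid=0, hi=12
a[mid]=14<17: swap a[0],a[0]; lo=1,mid=1 → [14, 15, 17, 12, 18, 8, 13, 7, 11, 10, 9, 5, 4]
a[mid]=15<17: swap a[1],a[1]; lo=2,mid=2 → [14, 15, 17, 12, 18, 8, 13, 7, 11, 10, 9, 5, 4]
a[mid]=17=17: mid=3
a[mid]=12<17: swap a[2],a[3]; lo=3,mid=4 → [14, 15, 12, 17, 18, 8, 13, 7, 11, 10, 9, 5, 4]
a[mid]=18>17: swap a[4],a[12]; hi=11 → [14, 15, 12, 17, 4, 8, 13, 7, 11, 10, 9, 5, 18]
a[mid]=4<17: swap a[3],a[4]; lo=4,mid=5 → [14, 15, 12, 4, 17, 8, 13, 7, 11, 10, 9, 5, 18]
a[mid]=8<17: swap a[4],a[5]; lo=5,mid=6 → [14, 15, 12, 4, 8, 17, 13, 7, 11, 10, 9, 5, 18]
a[mid]=13<17: swap a[5],a[6]; lo=6,mid=7 → [14, 15, 12, 4, 8, 13, 17, 7, 11, 10, 9, 5, 18]
a[mid]=7<17: swap a[6],a[7]; lo=7,mid=8 → [14, 15, 12, 4, 8, 13, 7, 17, 11, 10, 9, 5, 18]
a[mid]=11<17: swap a[7],a[8]; lo=8,mid=9 → [14, 15, 12, 4, 8, 13, 7, 11, 17, 10, 9, 5, 18]
a[mid]=10<17: swap a[8],a[9]; lo=9,mid=10 → [14, 15, 12, 4, 8, 13, 7, 11, 10, 17, 9, 5, 18]
a[mid]=9<17: swap a[9],a[10]; lo=10,mid=11 → [14, 15, 12, 4, 8, 13, 7, 11, 10, 9, 17, 5, 18]
a[mid]=5<17: swap a[10],a[11]; lo=11,mid=12 → [14, 15, 12, 4, 8, 13, 7, 11, 10, 9, 5, 17, 18]
end: lo=11, hi=11; a = [14, 15, 12, 4, 8, 13, 7, 11, 10, 9, 5, 17, 18]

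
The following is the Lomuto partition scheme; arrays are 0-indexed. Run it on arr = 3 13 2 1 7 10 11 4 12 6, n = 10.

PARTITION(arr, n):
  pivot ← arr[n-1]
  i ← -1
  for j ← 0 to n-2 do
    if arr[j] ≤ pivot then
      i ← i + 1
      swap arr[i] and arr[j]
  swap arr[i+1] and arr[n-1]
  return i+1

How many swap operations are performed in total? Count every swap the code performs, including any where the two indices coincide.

pivot = arr[9] = 6; i = -1
j=0: arr[0]=3 ≤ 6 → i=0, swap arr[0],arr[0] (no change) → 3 13 2 1 7 10 11 4 12 6
j=1: arr[1]=13 > 6 → no swap
j=2: arr[2]=2 ≤ 6 → i=1, swap arr[1],arr[2] → 3 2 13 1 7 10 11 4 12 6
j=3: arr[3]=1 ≤ 6 → i=2, swap arr[2],arr[3] → 3 2 1 13 7 10 11 4 12 6
j=4: arr[4]=7 > 6 → no swap
j=5: arr[5]=10 > 6 → no swap
j=6: arr[6]=11 > 6 → no swap
j=7: arr[7]=4 ≤ 6 → i=3, swap arr[3],arr[7] → 3 2 1 4 7 10 11 13 12 6
j=8: arr[8]=12 > 6 → no swap
final swap arr[4],arr[9] → 3 2 1 4 6 10 11 13 12 7; return 4

5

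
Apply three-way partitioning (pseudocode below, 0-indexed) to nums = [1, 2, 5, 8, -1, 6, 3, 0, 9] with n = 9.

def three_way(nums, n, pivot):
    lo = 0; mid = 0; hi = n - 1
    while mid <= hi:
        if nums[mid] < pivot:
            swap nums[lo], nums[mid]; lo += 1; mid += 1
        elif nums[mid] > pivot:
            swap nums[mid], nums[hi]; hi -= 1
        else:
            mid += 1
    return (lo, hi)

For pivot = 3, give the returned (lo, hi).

pivot = 3; lo=0, mid=0, hi=8
nums[mid]=1<3: swap nums[0],nums[0]; lo=1,mid=1 → [1, 2, 5, 8, -1, 6, 3, 0, 9]
nums[mid]=2<3: swap nums[1],nums[1]; lo=2,mid=2 → [1, 2, 5, 8, -1, 6, 3, 0, 9]
nums[mid]=5>3: swap nums[2],nums[8]; hi=7 → [1, 2, 9, 8, -1, 6, 3, 0, 5]
nums[mid]=9>3: swap nums[2],nums[7]; hi=6 → [1, 2, 0, 8, -1, 6, 3, 9, 5]
nums[mid]=0<3: swap nums[2],nums[2]; lo=3,mid=3 → [1, 2, 0, 8, -1, 6, 3, 9, 5]
nums[mid]=8>3: swap nums[3],nums[6]; hi=5 → [1, 2, 0, 3, -1, 6, 8, 9, 5]
nums[mid]=3=3: mid=4
nums[mid]=-1<3: swap nums[3],nums[4]; lo=4,mid=5 → [1, 2, 0, -1, 3, 6, 8, 9, 5]
nums[mid]=6>3: swap nums[5],nums[5]; hi=4 → [1, 2, 0, -1, 3, 6, 8, 9, 5]
end: lo=4, hi=4; nums = [1, 2, 0, -1, 3, 6, 8, 9, 5]

(4, 4)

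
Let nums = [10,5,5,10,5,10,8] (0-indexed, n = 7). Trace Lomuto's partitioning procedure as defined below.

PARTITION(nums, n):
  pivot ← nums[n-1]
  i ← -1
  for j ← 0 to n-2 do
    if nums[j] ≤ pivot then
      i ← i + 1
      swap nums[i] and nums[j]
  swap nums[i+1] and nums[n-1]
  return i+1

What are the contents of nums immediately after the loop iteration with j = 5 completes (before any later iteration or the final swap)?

pivot = nums[6] = 8; i = -1
j=0: nums[0]=10 > 8 → no swap
j=1: nums[1]=5 ≤ 8 → i=0, swap nums[0],nums[1] → [5,10,5,10,5,10,8]
j=2: nums[2]=5 ≤ 8 → i=1, swap nums[1],nums[2] → [5,5,10,10,5,10,8]
j=3: nums[3]=10 > 8 → no swap
j=4: nums[4]=5 ≤ 8 → i=2, swap nums[2],nums[4] → [5,5,5,10,10,10,8]
j=5: nums[5]=10 > 8 → no swap
(after j=5) nums = [5,5,5,10,10,10,8]

[5,5,5,10,10,10,8]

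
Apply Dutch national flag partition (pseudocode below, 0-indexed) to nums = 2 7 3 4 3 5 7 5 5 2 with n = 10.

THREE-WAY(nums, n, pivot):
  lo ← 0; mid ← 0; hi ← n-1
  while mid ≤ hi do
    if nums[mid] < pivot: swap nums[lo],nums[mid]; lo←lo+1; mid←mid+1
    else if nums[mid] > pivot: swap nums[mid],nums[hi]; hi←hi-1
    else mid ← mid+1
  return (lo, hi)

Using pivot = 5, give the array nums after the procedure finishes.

pivot = 5; lo=0, mid=0, hi=9
nums[mid]=2<5: swap nums[0],nums[0]; lo=1,mid=1 → 2 7 3 4 3 5 7 5 5 2
nums[mid]=7>5: swap nums[1],nums[9]; hi=8 → 2 2 3 4 3 5 7 5 5 7
nums[mid]=2<5: swap nums[1],nums[1]; lo=2,mid=2 → 2 2 3 4 3 5 7 5 5 7
nums[mid]=3<5: swap nums[2],nums[2]; lo=3,mid=3 → 2 2 3 4 3 5 7 5 5 7
nums[mid]=4<5: swap nums[3],nums[3]; lo=4,mid=4 → 2 2 3 4 3 5 7 5 5 7
nums[mid]=3<5: swap nums[4],nums[4]; lo=5,mid=5 → 2 2 3 4 3 5 7 5 5 7
nums[mid]=5=5: mid=6
nums[mid]=7>5: swap nums[6],nums[8]; hi=7 → 2 2 3 4 3 5 5 5 7 7
nums[mid]=5=5: mid=7
nums[mid]=5=5: mid=8
end: lo=5, hi=7; nums = 2 2 3 4 3 5 5 5 7 7

2 2 3 4 3 5 5 5 7 7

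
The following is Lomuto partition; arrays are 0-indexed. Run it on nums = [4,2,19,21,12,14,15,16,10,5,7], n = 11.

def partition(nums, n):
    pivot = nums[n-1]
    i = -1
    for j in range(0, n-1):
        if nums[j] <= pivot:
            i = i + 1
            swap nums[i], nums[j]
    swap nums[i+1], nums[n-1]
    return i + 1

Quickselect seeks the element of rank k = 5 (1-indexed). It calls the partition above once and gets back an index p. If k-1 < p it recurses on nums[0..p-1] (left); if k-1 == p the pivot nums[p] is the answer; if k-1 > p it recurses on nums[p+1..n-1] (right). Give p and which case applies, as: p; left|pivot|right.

3; right

pivot=7, i=-1
j=0: 4≤7, i=0, swap(0,0) ⇒ [4,2,19,21,12,14,15,16,10,5,7]
j=1: 2≤7, i=1, swap(1,1) ⇒ [4,2,19,21,12,14,15,16,10,5,7]
j=2: 19>7, skip
j=3: 21>7, skip
j=4: 12>7, skip
j=5: 14>7, skip
j=6: 15>7, skip
j=7: 16>7, skip
j=8: 10>7, skip
j=9: 5≤7, i=2, swap(2,9) ⇒ [4,2,5,21,12,14,15,16,10,19,7]
swap(3,10) ⇒ [4,2,5,7,12,14,15,16,10,19,21]; return 3
p = 3; k-1 = 4 > 3 ⇒ right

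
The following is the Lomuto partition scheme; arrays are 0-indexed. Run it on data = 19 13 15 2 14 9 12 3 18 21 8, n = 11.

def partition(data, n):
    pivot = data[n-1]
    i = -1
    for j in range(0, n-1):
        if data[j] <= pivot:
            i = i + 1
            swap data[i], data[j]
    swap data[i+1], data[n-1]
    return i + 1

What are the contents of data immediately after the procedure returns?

2 3 8 19 14 9 12 13 18 21 15

pivot=8, i=-1
j=0: 19>8, skip
j=1: 13>8, skip
j=2: 15>8, skip
j=3: 2≤8, i=0, swap(0,3) ⇒ 2 13 15 19 14 9 12 3 18 21 8
j=4: 14>8, skip
j=5: 9>8, skip
j=6: 12>8, skip
j=7: 3≤8, i=1, swap(1,7) ⇒ 2 3 15 19 14 9 12 13 18 21 8
j=8: 18>8, skip
j=9: 21>8, skip
swap(2,10) ⇒ 2 3 8 19 14 9 12 13 18 21 15; return 2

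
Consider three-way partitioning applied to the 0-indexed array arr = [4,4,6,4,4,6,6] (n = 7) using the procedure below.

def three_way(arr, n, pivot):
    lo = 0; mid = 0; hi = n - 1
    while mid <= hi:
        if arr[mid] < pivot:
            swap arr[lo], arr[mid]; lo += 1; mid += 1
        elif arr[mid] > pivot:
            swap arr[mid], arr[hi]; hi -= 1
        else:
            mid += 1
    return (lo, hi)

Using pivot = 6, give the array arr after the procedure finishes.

lo=0 mid=0 hi=6
4<6: swap(0,0), lo=1 mid=1 ⇒ [4,4,6,4,4,6,6]
4<6: swap(1,1), lo=2 mid=2 ⇒ [4,4,6,4,4,6,6]
6=6: mid=3
4<6: swap(2,3), lo=3 mid=4 ⇒ [4,4,4,6,4,6,6]
4<6: swap(3,4), lo=4 mid=5 ⇒ [4,4,4,4,6,6,6]
6=6: mid=6
6=6: mid=7
done. lo=4 hi=6; arr=[4,4,4,4,6,6,6]

[4,4,4,4,6,6,6]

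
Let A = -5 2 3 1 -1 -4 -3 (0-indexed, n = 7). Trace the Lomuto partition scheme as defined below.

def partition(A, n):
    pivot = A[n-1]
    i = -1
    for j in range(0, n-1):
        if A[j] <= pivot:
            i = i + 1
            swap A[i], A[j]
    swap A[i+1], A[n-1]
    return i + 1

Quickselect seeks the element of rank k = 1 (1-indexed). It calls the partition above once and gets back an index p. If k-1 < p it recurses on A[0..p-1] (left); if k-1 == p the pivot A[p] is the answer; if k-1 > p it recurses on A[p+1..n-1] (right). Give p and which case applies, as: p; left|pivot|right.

pivot = A[6] = -3; i = -1
j=0: A[0]=-5 ≤ -3 → i=0, swap A[0],A[0] (no change) → -5 2 3 1 -1 -4 -3
j=1: A[1]=2 > -3 → no swap
j=2: A[2]=3 > -3 → no swap
j=3: A[3]=1 > -3 → no swap
j=4: A[4]=-1 > -3 → no swap
j=5: A[5]=-4 ≤ -3 → i=1, swap A[1],A[5] → -5 -4 3 1 -1 2 -3
final swap A[2],A[6] → -5 -4 -3 1 -1 2 3; return 2
p = 2; k-1 = 0 < 2 ⇒ left

2; left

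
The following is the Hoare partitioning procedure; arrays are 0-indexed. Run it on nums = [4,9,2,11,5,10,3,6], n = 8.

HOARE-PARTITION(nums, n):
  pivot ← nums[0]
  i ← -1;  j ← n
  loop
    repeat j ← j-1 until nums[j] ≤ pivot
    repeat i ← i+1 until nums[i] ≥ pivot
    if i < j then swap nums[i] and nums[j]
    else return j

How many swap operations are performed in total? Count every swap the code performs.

pivot = nums[0] = 4; i = -1, j = 8
j→6 (nums[6]=3≤4), i→0 (nums[0]=4≥4); i<j, swap → [3,9,2,11,5,10,4,6]
j→2 (nums[2]=2≤4), i→1 (nums[1]=9≥4); i<j, swap → [3,2,9,11,5,10,4,6]
j→1, i→2; i≥j, return j=1. nums = [3,2,9,11,5,10,4,6]

2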